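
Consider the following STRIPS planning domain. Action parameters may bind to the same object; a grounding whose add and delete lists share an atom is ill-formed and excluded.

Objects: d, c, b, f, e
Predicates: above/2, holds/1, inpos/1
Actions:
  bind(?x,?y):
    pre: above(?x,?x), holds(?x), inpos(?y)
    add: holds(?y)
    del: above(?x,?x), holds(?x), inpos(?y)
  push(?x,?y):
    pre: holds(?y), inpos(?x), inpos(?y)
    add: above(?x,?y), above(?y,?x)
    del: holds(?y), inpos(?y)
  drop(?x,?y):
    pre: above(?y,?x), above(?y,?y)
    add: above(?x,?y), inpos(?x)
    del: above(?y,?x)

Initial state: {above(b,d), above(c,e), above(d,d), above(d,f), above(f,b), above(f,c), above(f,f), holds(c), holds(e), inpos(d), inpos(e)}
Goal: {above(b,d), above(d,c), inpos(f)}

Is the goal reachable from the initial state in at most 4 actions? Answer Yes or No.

Yes

1. drop(c,f)  →  {above(b,d), above(c,e), above(c,f), above(d,d), above(d,f), above(f,b), above(f,f), holds(c), holds(e), inpos(c), inpos(d), inpos(e)}
2. push(d,c)  →  {above(b,d), above(c,d), above(c,e), above(c,f), above(d,c), above(d,d), above(d,f), above(f,b), above(f,f), holds(e), inpos(d), inpos(e)}
3. drop(f,d)  →  {above(b,d), above(c,d), above(c,e), above(c,f), above(d,c), above(d,d), above(f,b), above(f,d), above(f,f), holds(e), inpos(d), inpos(e), inpos(f)}
optimal plan length = 3; 3 ≤ 4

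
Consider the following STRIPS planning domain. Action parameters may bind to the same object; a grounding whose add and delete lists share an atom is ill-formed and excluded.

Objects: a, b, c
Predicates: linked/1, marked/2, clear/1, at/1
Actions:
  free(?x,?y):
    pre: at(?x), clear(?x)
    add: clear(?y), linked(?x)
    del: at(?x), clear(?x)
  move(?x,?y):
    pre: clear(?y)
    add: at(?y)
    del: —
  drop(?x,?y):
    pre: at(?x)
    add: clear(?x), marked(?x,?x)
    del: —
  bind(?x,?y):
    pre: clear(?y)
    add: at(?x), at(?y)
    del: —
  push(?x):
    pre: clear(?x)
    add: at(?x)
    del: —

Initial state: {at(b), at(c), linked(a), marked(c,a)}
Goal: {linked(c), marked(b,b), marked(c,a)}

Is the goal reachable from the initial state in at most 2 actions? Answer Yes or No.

No

1. drop(b,a)  →  {at(b), at(c), clear(b), linked(a), marked(b,b), marked(c,a)}
2. free(b,c)  →  {at(c), clear(c), linked(a), linked(b), marked(b,b), marked(c,a)}
3. free(c,a)  →  {clear(a), linked(a), linked(b), linked(c), marked(b,b), marked(c,a)}
optimal plan length = 3; 3 > 2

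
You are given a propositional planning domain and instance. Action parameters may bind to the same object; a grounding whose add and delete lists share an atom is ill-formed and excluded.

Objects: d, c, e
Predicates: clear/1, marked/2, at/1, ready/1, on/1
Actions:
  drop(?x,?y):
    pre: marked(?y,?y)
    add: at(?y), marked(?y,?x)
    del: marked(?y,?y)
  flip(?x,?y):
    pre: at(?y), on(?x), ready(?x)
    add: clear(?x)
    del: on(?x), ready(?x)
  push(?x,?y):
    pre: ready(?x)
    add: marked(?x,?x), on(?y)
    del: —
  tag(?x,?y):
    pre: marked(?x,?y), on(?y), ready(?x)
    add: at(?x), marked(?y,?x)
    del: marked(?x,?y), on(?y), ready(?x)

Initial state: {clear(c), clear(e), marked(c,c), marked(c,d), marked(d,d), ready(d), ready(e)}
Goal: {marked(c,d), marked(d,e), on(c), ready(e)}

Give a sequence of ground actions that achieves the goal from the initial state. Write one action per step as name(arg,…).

drop(e,d); push(d,c)

1. drop(e,d)  →  {at(d), clear(c), clear(e), marked(c,c), marked(c,d), marked(d,e), ready(d), ready(e)}
2. push(d,c)  →  {at(d), clear(c), clear(e), marked(c,c), marked(c,d), marked(d,d), marked(d,e), on(c), ready(d), ready(e)}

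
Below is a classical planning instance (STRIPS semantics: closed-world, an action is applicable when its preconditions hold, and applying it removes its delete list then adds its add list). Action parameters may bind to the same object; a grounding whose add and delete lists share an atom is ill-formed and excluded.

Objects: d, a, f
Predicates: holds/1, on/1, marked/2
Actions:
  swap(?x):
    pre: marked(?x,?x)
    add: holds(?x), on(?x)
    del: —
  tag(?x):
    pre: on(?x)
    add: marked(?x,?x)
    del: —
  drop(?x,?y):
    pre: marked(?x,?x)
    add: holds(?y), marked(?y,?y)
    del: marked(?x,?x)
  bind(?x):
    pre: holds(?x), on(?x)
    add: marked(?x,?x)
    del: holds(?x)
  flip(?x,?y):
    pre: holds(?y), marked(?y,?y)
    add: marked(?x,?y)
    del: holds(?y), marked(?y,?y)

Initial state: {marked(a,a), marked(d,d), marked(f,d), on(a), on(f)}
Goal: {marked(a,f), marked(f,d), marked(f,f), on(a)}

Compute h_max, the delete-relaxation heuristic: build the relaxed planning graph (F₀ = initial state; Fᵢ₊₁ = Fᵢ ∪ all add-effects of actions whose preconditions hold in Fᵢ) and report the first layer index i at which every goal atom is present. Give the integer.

F0 = init (5 atoms)
F1 = F0 ∪ {holds(a), holds(d), holds(f), marked(f,f), on(d)}  (10 atoms)
F2 = F1 ∪ {marked(a,d), marked(a,f), marked(d,a), marked(d,f), marked(f,a)}  (15 atoms)
goal ⊆ F2  ⇒  h_max = 2

2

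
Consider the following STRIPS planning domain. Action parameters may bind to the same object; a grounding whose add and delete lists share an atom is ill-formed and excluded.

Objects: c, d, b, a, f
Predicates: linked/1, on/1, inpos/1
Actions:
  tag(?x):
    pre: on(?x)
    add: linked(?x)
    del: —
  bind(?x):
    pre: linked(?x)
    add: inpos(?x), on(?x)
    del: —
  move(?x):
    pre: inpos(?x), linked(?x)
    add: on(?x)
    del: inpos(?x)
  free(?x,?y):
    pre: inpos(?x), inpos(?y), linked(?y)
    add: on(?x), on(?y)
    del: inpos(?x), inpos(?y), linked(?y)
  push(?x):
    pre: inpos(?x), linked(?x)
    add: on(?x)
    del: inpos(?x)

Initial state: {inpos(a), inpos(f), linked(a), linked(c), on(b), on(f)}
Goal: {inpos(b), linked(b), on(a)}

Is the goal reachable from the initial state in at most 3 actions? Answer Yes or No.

1. tag(b)  →  {inpos(a), inpos(f), linked(a), linked(b), linked(c), on(b), on(f)}
2. bind(b)  →  {inpos(a), inpos(b), inpos(f), linked(a), linked(b), linked(c), on(b), on(f)}
3. bind(a)  →  {inpos(a), inpos(b), inpos(f), linked(a), linked(b), linked(c), on(a), on(b), on(f)}
optimal plan length = 3; 3 ≤ 3

Yes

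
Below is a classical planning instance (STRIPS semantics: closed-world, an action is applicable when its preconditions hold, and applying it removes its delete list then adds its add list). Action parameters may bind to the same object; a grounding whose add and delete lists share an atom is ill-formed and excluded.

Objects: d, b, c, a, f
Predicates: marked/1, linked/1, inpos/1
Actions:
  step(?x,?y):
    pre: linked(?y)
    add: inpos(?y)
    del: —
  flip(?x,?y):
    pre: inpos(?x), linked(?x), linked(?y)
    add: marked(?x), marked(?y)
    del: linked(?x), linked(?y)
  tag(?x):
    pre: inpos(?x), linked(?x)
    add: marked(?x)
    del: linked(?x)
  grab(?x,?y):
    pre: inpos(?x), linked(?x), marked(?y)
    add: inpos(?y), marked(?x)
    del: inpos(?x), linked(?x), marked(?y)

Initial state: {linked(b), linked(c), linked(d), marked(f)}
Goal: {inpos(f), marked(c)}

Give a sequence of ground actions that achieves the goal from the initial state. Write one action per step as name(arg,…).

1. step(d,c)  →  {inpos(c), linked(b), linked(c), linked(d), marked(f)}
2. grab(c,f)  →  {inpos(f), linked(b), linked(d), marked(c)}

step(d,c); grab(c,f)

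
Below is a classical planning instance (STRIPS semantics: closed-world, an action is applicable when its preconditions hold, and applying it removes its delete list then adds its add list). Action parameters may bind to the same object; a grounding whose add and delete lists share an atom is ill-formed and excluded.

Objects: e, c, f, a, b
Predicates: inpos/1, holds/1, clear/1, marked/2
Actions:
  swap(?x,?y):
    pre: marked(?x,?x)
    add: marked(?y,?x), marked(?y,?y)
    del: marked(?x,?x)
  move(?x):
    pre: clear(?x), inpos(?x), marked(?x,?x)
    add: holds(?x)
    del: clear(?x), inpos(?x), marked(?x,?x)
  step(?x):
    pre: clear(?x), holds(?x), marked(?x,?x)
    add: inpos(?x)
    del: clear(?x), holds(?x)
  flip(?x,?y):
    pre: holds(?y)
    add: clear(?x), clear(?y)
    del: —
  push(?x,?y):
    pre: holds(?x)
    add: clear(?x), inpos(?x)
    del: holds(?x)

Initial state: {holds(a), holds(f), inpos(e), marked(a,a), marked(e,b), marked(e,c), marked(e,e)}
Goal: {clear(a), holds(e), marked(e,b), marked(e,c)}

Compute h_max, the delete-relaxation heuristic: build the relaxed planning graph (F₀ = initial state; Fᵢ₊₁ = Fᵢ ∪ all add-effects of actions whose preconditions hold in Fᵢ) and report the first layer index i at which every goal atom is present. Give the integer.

2

F0 = init (7 atoms)
F1 = F0 ∪ {clear(a), clear(b), clear(c), clear(e), clear(f), inpos(a), inpos(f), marked(a,e), marked(b,a), marked(b,b), marked(b,e), marked(c,a), marked(c,c), marked(c,e), marked(e,a), marked(f,a), marked(f,e), marked(f,f)}  (25 atoms)
F2 = F1 ∪ {holds(e), marked(a,b), marked(a,c), marked(a,f), marked(b,c), marked(b,f), marked(c,b), marked(c,f), marked(e,f), marked(f,b), marked(f,c)}  (36 atoms)
goal ⊆ F2  ⇒  h_max = 2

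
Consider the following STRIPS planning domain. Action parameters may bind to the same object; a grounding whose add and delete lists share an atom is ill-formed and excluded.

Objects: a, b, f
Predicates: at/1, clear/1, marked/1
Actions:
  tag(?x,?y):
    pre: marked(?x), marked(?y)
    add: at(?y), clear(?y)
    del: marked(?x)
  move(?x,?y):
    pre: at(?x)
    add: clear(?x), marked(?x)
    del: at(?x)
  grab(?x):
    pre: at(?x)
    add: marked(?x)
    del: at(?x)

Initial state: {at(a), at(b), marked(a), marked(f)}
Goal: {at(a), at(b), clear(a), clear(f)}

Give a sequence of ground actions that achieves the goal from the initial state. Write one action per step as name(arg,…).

1. tag(a,a)  →  {at(a), at(b), clear(a), marked(f)}
2. tag(f,f)  →  {at(a), at(b), at(f), clear(a), clear(f)}

tag(a,a); tag(f,f)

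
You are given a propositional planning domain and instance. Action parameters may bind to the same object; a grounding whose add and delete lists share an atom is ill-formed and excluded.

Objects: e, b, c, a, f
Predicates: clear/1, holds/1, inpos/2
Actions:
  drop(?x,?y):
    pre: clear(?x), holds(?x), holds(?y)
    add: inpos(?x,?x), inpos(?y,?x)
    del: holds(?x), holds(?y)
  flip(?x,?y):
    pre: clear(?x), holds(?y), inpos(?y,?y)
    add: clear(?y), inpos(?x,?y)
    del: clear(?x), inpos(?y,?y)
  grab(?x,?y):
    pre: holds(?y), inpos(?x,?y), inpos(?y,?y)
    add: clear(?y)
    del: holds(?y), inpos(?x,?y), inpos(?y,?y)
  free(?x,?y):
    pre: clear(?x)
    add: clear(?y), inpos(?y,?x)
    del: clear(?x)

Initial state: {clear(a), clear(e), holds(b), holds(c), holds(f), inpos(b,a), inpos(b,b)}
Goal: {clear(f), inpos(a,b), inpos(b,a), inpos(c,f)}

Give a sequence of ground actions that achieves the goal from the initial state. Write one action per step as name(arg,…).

1. flip(a,b)  →  {clear(b), clear(e), holds(b), holds(c), holds(f), inpos(a,b), inpos(b,a)}
2. free(e,f)  →  {clear(b), clear(f), holds(b), holds(c), holds(f), inpos(a,b), inpos(b,a), inpos(f,e)}
3. drop(f,c)  →  {clear(b), clear(f), holds(b), inpos(a,b), inpos(b,a), inpos(c,f), inpos(f,e), inpos(f,f)}

flip(a,b); free(e,f); drop(f,c)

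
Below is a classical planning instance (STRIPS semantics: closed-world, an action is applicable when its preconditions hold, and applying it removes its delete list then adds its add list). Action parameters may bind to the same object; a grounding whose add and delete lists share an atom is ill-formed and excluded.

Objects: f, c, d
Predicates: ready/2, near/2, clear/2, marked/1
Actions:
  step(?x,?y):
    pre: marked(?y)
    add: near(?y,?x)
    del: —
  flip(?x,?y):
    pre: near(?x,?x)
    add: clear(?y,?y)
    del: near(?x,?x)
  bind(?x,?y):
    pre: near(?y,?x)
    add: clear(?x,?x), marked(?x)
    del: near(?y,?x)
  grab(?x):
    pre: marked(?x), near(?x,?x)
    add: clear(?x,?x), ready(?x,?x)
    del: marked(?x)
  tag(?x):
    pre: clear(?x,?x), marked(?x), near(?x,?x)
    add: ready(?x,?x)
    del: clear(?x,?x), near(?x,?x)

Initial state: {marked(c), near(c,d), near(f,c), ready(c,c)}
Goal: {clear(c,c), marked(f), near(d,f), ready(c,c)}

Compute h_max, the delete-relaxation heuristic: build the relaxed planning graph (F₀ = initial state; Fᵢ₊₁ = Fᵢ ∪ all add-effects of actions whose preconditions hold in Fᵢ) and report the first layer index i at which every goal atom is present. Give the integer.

2

F0 = init (4 atoms)
F1 = F0 ∪ {clear(c,c), clear(d,d), marked(d), near(c,c), near(c,f)}  (9 atoms)
F2 = F1 ∪ {clear(f,f), marked(f), near(d,c), near(d,d), near(d,f)}  (14 atoms)
goal ⊆ F2  ⇒  h_max = 2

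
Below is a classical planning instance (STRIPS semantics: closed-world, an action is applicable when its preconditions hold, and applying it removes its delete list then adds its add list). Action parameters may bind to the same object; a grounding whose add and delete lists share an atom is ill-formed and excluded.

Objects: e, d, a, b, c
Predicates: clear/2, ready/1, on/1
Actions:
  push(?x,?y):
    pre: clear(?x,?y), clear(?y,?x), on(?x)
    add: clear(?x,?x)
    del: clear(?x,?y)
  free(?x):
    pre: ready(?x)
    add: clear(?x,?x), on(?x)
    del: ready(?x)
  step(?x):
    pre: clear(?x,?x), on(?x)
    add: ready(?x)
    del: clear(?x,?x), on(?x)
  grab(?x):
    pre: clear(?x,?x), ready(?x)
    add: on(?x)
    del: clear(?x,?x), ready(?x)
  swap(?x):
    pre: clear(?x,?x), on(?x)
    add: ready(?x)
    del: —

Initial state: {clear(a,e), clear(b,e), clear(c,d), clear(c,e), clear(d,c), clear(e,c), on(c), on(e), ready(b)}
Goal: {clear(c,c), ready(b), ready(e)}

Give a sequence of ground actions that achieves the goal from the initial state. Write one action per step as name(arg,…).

push(e,c); push(c,d); step(e)

1. push(e,c)  →  {clear(a,e), clear(b,e), clear(c,d), clear(c,e), clear(d,c), clear(e,e), on(c), on(e), ready(b)}
2. push(c,d)  →  {clear(a,e), clear(b,e), clear(c,c), clear(c,e), clear(d,c), clear(e,e), on(c), on(e), ready(b)}
3. step(e)  →  {clear(a,e), clear(b,e), clear(c,c), clear(c,e), clear(d,c), on(c), ready(b), ready(e)}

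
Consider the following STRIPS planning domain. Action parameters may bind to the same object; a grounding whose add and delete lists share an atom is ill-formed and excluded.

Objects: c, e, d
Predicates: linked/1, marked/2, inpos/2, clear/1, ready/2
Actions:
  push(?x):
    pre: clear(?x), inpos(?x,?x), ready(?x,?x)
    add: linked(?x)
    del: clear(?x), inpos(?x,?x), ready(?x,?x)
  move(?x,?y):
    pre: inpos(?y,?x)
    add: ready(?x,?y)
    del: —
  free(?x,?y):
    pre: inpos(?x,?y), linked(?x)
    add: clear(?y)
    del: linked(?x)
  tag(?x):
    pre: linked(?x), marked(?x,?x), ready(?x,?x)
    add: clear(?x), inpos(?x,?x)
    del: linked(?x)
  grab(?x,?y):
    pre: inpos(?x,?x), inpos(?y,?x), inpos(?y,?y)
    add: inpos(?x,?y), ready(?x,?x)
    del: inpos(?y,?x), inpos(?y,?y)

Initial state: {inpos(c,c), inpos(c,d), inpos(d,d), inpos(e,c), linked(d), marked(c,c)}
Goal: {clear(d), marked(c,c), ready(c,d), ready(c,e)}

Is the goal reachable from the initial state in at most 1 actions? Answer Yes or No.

1. move(c,e)  →  {inpos(c,c), inpos(c,d), inpos(d,d), inpos(e,c), linked(d), marked(c,c), ready(c,e)}
2. free(d,d)  →  {clear(d), inpos(c,c), inpos(c,d), inpos(d,d), inpos(e,c), marked(c,c), ready(c,e)}
3. grab(d,c)  →  {clear(d), inpos(d,c), inpos(d,d), inpos(e,c), marked(c,c), ready(c,e), ready(d,d)}
4. move(c,d)  →  {clear(d), inpos(d,c), inpos(d,d), inpos(e,c), marked(c,c), ready(c,d), ready(c,e), ready(d,d)}
optimal plan length = 4; 4 > 1

No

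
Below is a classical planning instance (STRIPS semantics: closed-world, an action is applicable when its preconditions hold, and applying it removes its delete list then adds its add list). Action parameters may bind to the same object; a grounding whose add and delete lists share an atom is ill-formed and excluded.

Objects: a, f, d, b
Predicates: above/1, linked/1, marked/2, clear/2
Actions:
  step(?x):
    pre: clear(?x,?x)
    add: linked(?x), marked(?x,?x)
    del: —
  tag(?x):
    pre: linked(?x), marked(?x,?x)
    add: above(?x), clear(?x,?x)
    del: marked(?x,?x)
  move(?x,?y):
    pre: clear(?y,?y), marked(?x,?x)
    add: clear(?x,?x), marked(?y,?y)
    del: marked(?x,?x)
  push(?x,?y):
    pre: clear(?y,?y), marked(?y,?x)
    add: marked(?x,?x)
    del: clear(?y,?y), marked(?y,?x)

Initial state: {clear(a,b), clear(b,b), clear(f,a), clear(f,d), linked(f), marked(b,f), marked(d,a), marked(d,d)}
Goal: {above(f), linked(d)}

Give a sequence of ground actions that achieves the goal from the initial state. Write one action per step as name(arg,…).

move(d,b); step(d); push(f,b); tag(f)

1. move(d,b)  →  {clear(a,b), clear(b,b), clear(d,d), clear(f,a), clear(f,d), linked(f), marked(b,b), marked(b,f), marked(d,a)}
2. step(d)  →  {clear(a,b), clear(b,b), clear(d,d), clear(f,a), clear(f,d), linked(d), linked(f), marked(b,b), marked(b,f), marked(d,a), marked(d,d)}
3. push(f,b)  →  {clear(a,b), clear(d,d), clear(f,a), clear(f,d), linked(d), linked(f), marked(b,b), marked(d,a), marked(d,d), marked(f,f)}
4. tag(f)  →  {above(f), clear(a,b), clear(d,d), clear(f,a), clear(f,d), clear(f,f), linked(d), linked(f), marked(b,b), marked(d,a), marked(d,d)}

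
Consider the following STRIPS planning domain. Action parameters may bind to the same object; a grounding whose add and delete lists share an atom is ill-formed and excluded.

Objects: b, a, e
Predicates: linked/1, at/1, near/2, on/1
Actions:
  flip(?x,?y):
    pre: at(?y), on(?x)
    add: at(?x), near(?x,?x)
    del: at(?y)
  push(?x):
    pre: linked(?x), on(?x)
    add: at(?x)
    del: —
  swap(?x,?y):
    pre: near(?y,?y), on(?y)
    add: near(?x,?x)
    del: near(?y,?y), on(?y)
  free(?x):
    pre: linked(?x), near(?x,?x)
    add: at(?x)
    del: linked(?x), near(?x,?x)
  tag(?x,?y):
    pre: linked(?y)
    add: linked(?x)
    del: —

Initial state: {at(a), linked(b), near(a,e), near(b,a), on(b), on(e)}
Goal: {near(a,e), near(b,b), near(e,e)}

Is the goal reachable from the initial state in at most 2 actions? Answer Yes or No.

Yes

1. flip(b,a)  →  {at(b), linked(b), near(a,e), near(b,a), near(b,b), on(b), on(e)}
2. flip(e,b)  →  {at(e), linked(b), near(a,e), near(b,a), near(b,b), near(e,e), on(b), on(e)}
optimal plan length = 2; 2 ≤ 2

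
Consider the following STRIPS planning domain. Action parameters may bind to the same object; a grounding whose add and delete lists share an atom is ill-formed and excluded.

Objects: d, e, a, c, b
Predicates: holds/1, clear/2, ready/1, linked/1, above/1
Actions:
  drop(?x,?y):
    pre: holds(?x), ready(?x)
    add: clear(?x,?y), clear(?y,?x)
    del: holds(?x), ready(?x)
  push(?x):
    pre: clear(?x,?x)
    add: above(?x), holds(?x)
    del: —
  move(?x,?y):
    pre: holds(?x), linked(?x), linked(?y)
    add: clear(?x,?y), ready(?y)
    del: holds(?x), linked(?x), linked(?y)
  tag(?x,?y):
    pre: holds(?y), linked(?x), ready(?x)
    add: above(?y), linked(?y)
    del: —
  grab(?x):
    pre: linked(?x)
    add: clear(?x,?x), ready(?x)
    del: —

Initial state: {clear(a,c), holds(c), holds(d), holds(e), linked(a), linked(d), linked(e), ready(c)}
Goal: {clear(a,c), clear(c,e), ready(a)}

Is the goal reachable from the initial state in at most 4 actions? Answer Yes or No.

1. drop(c,e)  →  {clear(a,c), clear(c,e), clear(e,c), holds(d), holds(e), linked(a), linked(d), linked(e)}
2. move(d,a)  →  {clear(a,c), clear(c,e), clear(d,a), clear(e,c), holds(e), linked(e), ready(a)}
optimal plan length = 2; 2 ≤ 4

Yes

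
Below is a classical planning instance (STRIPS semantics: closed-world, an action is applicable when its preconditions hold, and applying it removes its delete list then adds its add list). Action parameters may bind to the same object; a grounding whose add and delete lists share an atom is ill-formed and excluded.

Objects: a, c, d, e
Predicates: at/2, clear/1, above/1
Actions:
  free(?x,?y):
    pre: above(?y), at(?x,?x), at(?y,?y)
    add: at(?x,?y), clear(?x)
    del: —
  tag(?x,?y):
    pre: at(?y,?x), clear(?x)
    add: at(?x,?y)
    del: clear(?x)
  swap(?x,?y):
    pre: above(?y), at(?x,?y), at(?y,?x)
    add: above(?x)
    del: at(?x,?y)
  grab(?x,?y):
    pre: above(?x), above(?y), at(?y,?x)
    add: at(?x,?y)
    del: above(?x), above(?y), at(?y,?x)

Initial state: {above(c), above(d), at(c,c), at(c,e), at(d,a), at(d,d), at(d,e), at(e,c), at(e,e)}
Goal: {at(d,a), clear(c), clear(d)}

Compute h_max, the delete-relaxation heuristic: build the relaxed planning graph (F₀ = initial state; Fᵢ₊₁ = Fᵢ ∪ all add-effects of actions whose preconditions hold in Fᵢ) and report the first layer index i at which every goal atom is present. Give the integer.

1

F0 = init (9 atoms)
F1 = F0 ∪ {above(e), at(c,d), at(d,c), at(e,d), clear(c), clear(d), clear(e)}  (16 atoms)
goal ⊆ F1  ⇒  h_max = 1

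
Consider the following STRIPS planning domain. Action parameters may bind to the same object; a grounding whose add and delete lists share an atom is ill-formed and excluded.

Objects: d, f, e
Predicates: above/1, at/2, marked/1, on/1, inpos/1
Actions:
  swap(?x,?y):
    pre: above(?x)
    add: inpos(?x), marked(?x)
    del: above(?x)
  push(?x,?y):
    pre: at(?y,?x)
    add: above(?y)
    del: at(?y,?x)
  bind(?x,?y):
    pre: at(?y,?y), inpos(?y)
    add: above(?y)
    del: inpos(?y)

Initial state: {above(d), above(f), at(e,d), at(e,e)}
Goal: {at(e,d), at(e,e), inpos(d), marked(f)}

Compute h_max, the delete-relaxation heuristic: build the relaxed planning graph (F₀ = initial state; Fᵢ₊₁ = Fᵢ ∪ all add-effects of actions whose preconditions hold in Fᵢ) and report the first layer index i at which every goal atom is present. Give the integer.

1

F0 = init (4 atoms)
F1 = F0 ∪ {above(e), inpos(d), inpos(f), marked(d), marked(f)}  (9 atoms)
goal ⊆ F1  ⇒  h_max = 1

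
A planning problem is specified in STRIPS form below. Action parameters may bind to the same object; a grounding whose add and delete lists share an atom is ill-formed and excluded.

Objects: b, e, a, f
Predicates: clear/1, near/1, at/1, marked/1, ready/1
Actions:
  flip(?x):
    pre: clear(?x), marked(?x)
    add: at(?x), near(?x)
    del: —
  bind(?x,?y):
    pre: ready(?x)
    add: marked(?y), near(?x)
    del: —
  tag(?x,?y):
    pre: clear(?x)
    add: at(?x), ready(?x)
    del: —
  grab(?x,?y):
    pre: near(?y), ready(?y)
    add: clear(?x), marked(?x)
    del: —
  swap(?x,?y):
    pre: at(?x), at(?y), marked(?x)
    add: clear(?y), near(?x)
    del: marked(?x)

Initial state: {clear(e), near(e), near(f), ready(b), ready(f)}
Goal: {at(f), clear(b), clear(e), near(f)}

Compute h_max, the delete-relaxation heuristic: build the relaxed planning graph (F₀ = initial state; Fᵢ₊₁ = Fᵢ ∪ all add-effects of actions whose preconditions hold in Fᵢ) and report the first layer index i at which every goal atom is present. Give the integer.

2

F0 = init (5 atoms)
F1 = F0 ∪ {at(e), clear(a), clear(b), clear(f), marked(a), marked(b), marked(e), marked(f), near(b), ready(e)}  (15 atoms)
F2 = F1 ∪ {at(a), at(b), at(f), near(a), ready(a)}  (20 atoms)
goal ⊆ F2  ⇒  h_max = 2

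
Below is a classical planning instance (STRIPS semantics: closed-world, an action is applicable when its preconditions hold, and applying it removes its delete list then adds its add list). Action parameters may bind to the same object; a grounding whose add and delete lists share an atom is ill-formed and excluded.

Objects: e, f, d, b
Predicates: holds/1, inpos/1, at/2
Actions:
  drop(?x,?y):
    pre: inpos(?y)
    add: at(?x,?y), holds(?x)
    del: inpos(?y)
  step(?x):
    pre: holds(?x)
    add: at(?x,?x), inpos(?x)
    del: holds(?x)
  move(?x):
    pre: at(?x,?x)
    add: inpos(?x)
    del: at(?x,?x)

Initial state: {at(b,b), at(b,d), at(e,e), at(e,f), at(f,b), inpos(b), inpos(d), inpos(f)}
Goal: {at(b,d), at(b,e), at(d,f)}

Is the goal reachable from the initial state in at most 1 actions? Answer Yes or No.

1. drop(d,f)  →  {at(b,b), at(b,d), at(d,f), at(e,e), at(e,f), at(f,b), holds(d), inpos(b), inpos(d)}
2. move(e)  →  {at(b,b), at(b,d), at(d,f), at(e,f), at(f,b), holds(d), inpos(b), inpos(d), inpos(e)}
3. drop(b,e)  →  {at(b,b), at(b,d), at(b,e), at(d,f), at(e,f), at(f,b), holds(b), holds(d), inpos(b), inpos(d)}
optimal plan length = 3; 3 > 1

No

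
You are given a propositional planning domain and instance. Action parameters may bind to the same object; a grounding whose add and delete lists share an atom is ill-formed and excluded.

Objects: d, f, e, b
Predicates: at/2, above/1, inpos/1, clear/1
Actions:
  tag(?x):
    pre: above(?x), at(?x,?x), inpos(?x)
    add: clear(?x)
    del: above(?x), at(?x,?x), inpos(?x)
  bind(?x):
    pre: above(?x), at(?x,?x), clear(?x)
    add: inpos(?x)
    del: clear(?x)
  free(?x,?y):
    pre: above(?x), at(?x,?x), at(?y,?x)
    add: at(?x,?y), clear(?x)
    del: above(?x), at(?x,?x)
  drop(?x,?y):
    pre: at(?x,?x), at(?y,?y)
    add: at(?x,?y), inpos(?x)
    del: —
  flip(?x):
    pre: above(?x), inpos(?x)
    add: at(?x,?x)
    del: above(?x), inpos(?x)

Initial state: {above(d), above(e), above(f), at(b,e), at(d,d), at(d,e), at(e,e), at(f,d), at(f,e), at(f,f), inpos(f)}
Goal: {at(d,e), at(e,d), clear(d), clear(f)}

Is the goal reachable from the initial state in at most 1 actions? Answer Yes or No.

1. tag(f)  →  {above(d), above(e), at(b,e), at(d,d), at(d,e), at(e,e), at(f,d), at(f,e), clear(f)}
2. free(d,f)  →  {above(e), at(b,e), at(d,e), at(d,f), at(e,e), at(f,d), at(f,e), clear(d), clear(f)}
3. free(e,d)  →  {at(b,e), at(d,e), at(d,f), at(e,d), at(f,d), at(f,e), clear(d), clear(e), clear(f)}
optimal plan length = 3; 3 > 1

No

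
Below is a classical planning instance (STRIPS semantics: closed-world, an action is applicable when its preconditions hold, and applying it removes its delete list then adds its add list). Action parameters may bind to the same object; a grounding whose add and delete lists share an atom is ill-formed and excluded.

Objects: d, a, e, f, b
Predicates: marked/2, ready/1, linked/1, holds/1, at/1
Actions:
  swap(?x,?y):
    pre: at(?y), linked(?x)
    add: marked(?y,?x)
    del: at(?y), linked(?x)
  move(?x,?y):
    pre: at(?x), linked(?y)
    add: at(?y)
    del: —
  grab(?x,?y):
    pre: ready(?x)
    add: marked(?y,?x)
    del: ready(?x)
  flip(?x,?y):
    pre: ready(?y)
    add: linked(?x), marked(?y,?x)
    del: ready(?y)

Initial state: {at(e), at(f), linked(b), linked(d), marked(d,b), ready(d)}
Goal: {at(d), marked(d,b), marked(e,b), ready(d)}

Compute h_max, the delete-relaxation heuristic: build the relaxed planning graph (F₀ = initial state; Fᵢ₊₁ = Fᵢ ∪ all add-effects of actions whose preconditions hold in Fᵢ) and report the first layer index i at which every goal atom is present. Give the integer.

1

F0 = init (6 atoms)
F1 = F0 ∪ {at(b), at(d), linked(a), linked(e), linked(f), marked(a,d), marked(b,d), marked(d,a), marked(d,d), marked(d,e), marked(d,f), marked(e,b), marked(e,d), marked(f,b), marked(f,d)}  (21 atoms)
goal ⊆ F1  ⇒  h_max = 1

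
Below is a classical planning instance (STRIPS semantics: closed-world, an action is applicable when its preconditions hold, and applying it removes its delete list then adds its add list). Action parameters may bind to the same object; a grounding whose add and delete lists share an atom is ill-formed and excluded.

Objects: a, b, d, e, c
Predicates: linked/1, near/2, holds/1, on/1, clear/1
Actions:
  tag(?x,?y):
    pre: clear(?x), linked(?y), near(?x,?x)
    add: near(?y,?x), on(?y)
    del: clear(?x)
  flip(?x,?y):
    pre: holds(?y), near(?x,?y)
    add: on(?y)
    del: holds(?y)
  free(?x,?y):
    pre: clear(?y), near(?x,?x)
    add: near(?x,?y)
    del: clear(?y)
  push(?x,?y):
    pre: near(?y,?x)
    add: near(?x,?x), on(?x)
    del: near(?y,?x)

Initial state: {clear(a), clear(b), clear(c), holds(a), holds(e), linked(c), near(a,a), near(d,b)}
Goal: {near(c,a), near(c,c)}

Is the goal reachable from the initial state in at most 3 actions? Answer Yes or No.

1. tag(a,c)  →  {clear(b), clear(c), holds(a), holds(e), linked(c), near(a,a), near(c,a), near(d,b), on(c)}
2. free(a,c)  →  {clear(b), holds(a), holds(e), linked(c), near(a,a), near(a,c), near(c,a), near(d,b), on(c)}
3. push(c,a)  →  {clear(b), holds(a), holds(e), linked(c), near(a,a), near(c,a), near(c,c), near(d,b), on(c)}
optimal plan length = 3; 3 ≤ 3

Yes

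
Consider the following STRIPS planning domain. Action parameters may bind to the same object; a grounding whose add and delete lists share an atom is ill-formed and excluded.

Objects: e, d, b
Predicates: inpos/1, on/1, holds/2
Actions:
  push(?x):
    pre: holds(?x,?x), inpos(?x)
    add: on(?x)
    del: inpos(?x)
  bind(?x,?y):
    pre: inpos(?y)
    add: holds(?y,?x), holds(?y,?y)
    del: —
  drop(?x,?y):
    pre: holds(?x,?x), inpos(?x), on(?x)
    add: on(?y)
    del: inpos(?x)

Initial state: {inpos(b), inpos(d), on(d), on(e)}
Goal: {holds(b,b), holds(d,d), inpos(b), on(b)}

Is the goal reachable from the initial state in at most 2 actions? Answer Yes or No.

1. bind(e,d)  →  {holds(d,d), holds(d,e), inpos(b), inpos(d), on(d), on(e)}
2. bind(e,b)  →  {holds(b,b), holds(b,e), holds(d,d), holds(d,e), inpos(b), inpos(d), on(d), on(e)}
3. drop(d,b)  →  {holds(b,b), holds(b,e), holds(d,d), holds(d,e), inpos(b), on(b), on(d), on(e)}
optimal plan length = 3; 3 > 2

No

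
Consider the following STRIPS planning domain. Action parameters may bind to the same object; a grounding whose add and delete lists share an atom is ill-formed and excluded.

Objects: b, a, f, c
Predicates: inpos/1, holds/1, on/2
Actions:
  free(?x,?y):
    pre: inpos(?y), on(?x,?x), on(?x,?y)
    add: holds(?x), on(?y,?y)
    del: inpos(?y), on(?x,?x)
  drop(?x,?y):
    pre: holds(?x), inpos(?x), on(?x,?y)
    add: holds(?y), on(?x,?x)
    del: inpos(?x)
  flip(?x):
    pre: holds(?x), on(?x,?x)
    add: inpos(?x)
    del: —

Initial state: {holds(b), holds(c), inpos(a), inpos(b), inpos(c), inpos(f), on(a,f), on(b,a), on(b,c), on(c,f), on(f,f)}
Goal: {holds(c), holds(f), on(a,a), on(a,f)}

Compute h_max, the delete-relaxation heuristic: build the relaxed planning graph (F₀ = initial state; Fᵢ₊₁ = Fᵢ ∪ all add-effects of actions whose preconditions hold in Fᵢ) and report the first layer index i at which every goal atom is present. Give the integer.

F0 = init (11 atoms)
F1 = F0 ∪ {holds(a), holds(f), on(b,b), on(c,c)}  (15 atoms)
F2 = F1 ∪ {on(a,a)}  (16 atoms)
goal ⊆ F2  ⇒  h_max = 2

2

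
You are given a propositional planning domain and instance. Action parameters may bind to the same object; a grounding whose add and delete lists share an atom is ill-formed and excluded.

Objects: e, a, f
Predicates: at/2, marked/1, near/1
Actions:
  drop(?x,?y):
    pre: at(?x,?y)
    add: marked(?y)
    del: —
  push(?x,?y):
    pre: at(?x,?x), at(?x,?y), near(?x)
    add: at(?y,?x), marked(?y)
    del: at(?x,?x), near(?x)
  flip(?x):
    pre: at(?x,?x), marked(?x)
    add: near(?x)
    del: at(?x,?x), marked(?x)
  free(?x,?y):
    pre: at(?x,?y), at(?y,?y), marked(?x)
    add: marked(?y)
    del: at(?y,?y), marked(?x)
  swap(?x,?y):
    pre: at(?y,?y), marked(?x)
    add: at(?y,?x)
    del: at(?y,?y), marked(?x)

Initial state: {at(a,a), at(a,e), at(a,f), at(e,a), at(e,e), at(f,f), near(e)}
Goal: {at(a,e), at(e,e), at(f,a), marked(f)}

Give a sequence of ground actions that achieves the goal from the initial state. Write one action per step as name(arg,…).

drop(e,a); drop(a,f); swap(a,f)

1. drop(e,a)  →  {at(a,a), at(a,e), at(a,f), at(e,a), at(e,e), at(f,f), marked(a), near(e)}
2. drop(a,f)  →  {at(a,a), at(a,e), at(a,f), at(e,a), at(e,e), at(f,f), marked(a), marked(f), near(e)}
3. swap(a,f)  →  {at(a,a), at(a,e), at(a,f), at(e,a), at(e,e), at(f,a), marked(f), near(e)}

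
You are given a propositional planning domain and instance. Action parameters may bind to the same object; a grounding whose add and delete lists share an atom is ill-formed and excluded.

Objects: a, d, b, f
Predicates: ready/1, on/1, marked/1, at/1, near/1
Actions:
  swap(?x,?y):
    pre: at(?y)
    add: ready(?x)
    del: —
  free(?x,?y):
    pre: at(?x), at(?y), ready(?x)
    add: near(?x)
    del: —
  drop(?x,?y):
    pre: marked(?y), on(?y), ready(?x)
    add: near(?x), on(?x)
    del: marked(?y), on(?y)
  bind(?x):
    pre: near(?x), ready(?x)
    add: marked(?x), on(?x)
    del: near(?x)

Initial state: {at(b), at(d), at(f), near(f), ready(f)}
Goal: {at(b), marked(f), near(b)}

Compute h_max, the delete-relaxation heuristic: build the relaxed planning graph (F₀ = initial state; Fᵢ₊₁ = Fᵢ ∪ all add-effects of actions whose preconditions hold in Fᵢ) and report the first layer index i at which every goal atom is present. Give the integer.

2

F0 = init (5 atoms)
F1 = F0 ∪ {marked(f), on(f), ready(a), ready(b), ready(d)}  (10 atoms)
F2 = F1 ∪ {near(a), near(b), near(d), on(a), on(b), on(d)}  (16 atoms)
goal ⊆ F2  ⇒  h_max = 2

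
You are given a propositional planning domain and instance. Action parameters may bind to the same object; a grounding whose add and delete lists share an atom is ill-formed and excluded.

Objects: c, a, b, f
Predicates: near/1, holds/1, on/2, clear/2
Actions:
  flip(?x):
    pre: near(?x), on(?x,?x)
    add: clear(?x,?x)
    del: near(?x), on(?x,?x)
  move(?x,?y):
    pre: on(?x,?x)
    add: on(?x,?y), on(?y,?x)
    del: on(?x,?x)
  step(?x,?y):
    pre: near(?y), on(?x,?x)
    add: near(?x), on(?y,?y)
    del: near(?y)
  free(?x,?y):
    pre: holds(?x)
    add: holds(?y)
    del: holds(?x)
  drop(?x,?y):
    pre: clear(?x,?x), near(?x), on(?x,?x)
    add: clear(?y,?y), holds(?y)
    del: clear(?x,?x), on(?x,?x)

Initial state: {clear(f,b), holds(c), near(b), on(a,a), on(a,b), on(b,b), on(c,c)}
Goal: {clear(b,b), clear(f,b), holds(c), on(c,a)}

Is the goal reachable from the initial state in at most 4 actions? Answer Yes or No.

Yes

1. flip(b)  →  {clear(b,b), clear(f,b), holds(c), on(a,a), on(a,b), on(c,c)}
2. move(c,a)  →  {clear(b,b), clear(f,b), holds(c), on(a,a), on(a,b), on(a,c), on(c,a)}
optimal plan length = 2; 2 ≤ 4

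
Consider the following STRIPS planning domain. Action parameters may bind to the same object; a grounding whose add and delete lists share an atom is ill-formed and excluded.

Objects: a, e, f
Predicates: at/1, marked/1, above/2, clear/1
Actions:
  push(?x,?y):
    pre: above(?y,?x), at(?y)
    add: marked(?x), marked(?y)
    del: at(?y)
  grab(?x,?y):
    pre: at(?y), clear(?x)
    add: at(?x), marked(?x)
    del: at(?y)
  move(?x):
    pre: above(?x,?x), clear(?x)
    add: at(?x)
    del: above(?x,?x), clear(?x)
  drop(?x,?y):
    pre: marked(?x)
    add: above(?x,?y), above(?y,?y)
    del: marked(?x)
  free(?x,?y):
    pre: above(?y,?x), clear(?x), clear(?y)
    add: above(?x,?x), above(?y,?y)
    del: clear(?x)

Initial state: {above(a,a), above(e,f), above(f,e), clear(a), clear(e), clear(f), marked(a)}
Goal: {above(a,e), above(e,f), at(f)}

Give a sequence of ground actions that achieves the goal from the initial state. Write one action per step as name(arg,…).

move(a); grab(f,a); drop(a,e)

1. move(a)  →  {above(e,f), above(f,e), at(a), clear(e), clear(f), marked(a)}
2. grab(f,a)  →  {above(e,f), above(f,e), at(f), clear(e), clear(f), marked(a), marked(f)}
3. drop(a,e)  →  {above(a,e), above(e,e), above(e,f), above(f,e), at(f), clear(e), clear(f), marked(f)}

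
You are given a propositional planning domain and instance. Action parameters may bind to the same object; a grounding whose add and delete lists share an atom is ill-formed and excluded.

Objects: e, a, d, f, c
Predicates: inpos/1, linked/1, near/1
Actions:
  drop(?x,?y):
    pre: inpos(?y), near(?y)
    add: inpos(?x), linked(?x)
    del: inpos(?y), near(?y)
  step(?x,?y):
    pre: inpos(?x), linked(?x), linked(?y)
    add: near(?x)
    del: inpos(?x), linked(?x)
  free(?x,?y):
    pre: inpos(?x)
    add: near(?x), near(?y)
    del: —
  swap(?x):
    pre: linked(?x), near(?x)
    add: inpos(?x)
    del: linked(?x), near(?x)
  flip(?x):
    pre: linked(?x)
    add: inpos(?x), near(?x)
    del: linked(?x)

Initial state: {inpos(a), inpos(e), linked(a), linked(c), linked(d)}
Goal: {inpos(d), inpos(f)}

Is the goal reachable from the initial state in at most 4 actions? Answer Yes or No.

Yes

1. free(e,e)  →  {inpos(a), inpos(e), linked(a), linked(c), linked(d), near(e)}
2. drop(f,e)  →  {inpos(a), inpos(f), linked(a), linked(c), linked(d), linked(f)}
3. flip(d)  →  {inpos(a), inpos(d), inpos(f), linked(a), linked(c), linked(f), near(d)}
optimal plan length = 3; 3 ≤ 4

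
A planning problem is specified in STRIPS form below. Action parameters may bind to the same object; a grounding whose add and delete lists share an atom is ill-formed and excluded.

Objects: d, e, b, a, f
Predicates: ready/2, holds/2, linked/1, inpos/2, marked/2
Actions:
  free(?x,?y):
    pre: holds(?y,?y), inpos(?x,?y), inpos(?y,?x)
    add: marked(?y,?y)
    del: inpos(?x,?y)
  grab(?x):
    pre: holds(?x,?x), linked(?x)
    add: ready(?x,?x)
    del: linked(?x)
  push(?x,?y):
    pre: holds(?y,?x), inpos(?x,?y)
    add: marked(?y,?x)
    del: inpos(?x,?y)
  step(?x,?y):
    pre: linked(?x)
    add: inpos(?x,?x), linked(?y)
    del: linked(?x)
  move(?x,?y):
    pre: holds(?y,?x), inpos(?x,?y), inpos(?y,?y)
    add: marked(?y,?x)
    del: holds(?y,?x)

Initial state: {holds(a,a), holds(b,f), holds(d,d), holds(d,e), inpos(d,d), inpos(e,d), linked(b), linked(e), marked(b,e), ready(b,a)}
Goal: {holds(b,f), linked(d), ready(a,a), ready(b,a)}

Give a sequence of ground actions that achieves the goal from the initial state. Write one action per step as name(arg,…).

1. step(e,d)  →  {holds(a,a), holds(b,f), holds(d,d), holds(d,e), inpos(d,d), inpos(e,d), inpos(e,e), linked(b), linked(d), marked(b,e), ready(b,a)}
2. step(b,a)  →  {holds(a,a), holds(b,f), holds(d,d), holds(d,e), inpos(b,b), inpos(d,d), inpos(e,d), inpos(e,e), linked(a), linked(d), marked(b,e), ready(b,a)}
3. grab(a)  →  {holds(a,a), holds(b,f), holds(d,d), holds(d,e), inpos(b,b), inpos(d,d), inpos(e,d), inpos(e,e), linked(d), marked(b,e), ready(a,a), ready(b,a)}

step(e,d); step(b,a); grab(a)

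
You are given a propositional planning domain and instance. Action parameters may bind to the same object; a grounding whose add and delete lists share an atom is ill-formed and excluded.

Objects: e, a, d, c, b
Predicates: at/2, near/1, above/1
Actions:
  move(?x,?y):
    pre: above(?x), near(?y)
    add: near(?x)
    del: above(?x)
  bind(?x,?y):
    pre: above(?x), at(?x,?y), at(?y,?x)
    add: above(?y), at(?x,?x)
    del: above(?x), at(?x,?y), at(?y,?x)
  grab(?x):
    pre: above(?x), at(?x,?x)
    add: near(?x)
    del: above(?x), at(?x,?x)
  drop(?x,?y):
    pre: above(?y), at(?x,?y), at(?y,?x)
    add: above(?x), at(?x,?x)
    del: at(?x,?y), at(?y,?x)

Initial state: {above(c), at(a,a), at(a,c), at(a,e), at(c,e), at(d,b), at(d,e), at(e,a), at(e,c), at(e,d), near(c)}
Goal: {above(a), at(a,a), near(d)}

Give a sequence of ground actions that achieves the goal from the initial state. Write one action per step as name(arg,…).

1. bind(c,e)  →  {above(e), at(a,a), at(a,c), at(a,e), at(c,c), at(d,b), at(d,e), at(e,a), at(e,d), near(c)}
2. drop(a,e)  →  {above(a), above(e), at(a,a), at(a,c), at(c,c), at(d,b), at(d,e), at(e,d), near(c)}
3. bind(e,d)  →  {above(a), above(d), at(a,a), at(a,c), at(c,c), at(d,b), at(e,e), near(c)}
4. move(d,c)  →  {above(a), at(a,a), at(a,c), at(c,c), at(d,b), at(e,e), near(c), near(d)}

bind(c,e); drop(a,e); bind(e,d); move(d,c)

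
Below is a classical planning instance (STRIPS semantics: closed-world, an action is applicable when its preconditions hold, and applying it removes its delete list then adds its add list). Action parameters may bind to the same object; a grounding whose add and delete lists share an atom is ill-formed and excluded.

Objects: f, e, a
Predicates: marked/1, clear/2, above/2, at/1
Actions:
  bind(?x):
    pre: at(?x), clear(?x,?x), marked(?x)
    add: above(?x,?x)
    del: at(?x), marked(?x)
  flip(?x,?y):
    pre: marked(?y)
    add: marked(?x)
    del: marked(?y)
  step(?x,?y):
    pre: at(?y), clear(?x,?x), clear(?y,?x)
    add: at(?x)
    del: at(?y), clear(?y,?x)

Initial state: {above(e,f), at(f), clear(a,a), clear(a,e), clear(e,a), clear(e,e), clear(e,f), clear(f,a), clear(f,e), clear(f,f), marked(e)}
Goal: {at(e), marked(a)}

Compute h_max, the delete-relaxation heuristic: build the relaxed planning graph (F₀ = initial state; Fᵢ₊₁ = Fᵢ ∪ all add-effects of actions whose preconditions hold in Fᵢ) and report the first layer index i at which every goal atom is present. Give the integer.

F0 = init (11 atoms)
F1 = F0 ∪ {at(a), at(e), marked(a), marked(f)}  (15 atoms)
goal ⊆ F1  ⇒  h_max = 1

1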